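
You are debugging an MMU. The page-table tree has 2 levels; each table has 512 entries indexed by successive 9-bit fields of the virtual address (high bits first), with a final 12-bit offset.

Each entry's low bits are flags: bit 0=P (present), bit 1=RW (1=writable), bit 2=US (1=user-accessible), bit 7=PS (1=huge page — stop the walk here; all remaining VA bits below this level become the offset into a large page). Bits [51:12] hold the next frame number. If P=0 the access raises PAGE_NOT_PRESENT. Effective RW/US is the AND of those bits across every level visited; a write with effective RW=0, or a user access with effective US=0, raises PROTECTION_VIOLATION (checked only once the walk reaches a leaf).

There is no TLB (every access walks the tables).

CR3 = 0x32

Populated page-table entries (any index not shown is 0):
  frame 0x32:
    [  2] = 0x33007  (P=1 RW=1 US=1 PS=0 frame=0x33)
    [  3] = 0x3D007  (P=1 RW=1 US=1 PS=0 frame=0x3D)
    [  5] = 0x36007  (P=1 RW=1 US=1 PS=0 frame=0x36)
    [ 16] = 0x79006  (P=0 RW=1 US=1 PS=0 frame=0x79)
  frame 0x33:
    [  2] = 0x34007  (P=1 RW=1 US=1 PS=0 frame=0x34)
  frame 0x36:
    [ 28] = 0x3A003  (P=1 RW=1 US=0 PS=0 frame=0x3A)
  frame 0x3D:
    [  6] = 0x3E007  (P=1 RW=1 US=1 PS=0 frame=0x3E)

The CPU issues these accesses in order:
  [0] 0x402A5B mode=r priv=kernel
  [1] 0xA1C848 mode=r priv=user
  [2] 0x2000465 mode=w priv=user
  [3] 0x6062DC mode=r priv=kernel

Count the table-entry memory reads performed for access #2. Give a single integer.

Per-access translation:
#0 VA=0x402A5B (r,kernel):
  L0: frame=0x32 idx=2 entry=0x33007 [P=1 RW=1 US=1 PS=0]
  L1: frame=0x33 idx=2 entry=0x34007 [P=1 RW=1 US=1 PS=0]
  ⇒ phys 0x34A5B  [2 reads]
#1 VA=0xA1C848 (r,user):
  L0: frame=0x32 idx=5 entry=0x36007 [P=1 RW=1 US=1 PS=0]
  L1: frame=0x36 idx=28 entry=0x3A003 [P=1 RW=1 US=0 PS=0]
  ⇒ fault: PROTECTION_VIOLATION  — 2 lookups
#2 VA=0x2000465 (w,user):
  L0: frame=0x32 idx=16 entry=0x79006 [P=0 RW=1 US=1 PS=0]
  ⇒ fault: PAGE_NOT_PRESENT  — 1 lookups
#3 VA=0x6062DC (r,kernel):
  L0: frame=0x32 idx=3 entry=0x3D007 [P=1 RW=1 US=1 PS=0]
  L1: frame=0x3D idx=6 entry=0x3E007 [P=1 RW=1 US=1 PS=0]
  ⇒ phys 0x3E2DC  [2 reads]

Entries read for #2: 1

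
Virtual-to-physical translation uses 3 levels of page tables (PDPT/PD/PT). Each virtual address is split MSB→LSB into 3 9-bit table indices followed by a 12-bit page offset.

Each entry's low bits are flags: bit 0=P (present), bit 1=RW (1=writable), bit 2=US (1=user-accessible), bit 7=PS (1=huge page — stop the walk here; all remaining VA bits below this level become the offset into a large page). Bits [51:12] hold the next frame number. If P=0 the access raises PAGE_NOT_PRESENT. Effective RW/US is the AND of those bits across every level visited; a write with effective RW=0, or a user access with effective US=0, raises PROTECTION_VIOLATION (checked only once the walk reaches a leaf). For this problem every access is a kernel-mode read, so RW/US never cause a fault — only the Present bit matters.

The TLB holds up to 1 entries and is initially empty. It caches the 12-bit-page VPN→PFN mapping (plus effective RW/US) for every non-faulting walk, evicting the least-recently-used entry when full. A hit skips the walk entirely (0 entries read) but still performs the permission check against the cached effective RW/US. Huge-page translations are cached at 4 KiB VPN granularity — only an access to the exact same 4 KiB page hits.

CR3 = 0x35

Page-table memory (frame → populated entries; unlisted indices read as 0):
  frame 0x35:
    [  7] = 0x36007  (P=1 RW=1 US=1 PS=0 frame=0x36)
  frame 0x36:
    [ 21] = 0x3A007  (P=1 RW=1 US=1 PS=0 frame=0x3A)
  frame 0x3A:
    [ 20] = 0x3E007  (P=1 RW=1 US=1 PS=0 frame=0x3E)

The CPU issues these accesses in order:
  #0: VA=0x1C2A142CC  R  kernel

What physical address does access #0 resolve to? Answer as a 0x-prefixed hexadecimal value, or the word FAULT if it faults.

Per-access translation:
#0 VA=0x1C2A142CC (r,kernel):
  [0] read 0x35 idx=7: raw=0x36007 flags P=1 W=1 U=1 S=0
  [1] read 0x36 idx=21: raw=0x3A007 flags P=1 W=1 U=1 S=0
  [2] read 0x3A idx=20: raw=0x3E007 flags P=1 W=1 U=1 S=0
  → PA=0x3E2CC  (3 entries read)

Access #0 PA: 0x3E2CC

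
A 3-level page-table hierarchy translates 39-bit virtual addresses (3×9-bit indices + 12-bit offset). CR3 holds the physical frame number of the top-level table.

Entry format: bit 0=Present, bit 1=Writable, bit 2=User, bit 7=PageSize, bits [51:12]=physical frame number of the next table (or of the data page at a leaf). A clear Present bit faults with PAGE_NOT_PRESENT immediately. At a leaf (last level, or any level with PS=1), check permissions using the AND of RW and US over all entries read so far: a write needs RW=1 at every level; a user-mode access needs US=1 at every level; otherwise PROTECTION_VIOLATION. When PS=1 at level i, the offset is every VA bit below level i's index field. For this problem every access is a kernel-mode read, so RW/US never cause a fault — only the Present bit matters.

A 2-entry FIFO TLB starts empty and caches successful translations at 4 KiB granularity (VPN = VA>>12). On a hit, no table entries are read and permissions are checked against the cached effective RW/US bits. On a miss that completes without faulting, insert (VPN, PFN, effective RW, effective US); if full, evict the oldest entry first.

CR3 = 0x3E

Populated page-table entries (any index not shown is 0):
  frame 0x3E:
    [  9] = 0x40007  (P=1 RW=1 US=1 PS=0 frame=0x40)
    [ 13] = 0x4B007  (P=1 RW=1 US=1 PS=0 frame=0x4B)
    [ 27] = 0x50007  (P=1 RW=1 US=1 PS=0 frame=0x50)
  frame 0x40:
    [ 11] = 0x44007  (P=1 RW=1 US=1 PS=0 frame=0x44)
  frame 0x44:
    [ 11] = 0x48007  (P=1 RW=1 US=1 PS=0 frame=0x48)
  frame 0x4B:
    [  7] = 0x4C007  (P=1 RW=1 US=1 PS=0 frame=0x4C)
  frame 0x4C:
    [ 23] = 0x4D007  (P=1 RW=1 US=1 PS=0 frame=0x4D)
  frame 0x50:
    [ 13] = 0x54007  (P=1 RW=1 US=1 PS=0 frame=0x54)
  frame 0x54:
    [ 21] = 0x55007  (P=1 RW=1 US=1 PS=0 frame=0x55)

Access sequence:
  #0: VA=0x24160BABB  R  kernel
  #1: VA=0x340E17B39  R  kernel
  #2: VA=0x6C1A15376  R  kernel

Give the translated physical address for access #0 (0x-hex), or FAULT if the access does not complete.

Walk each access:
#0 VA=0x24160BABB (r,kernel):
  L0 @0x3E[9] → 0x40007  P=1,RW=1,US=1,PS=0
  L1 @0x40[11] → 0x44007  P=1,RW=1,US=1,PS=0
  L2 @0x44[11] → 0x48007  P=1,RW=1,US=1,PS=0
  ⇒ phys 0x48ABB  [3 reads]
#1 VA=0x340E17B39 (r,kernel):
  L0 @0x3E[13] → 0x4B007  P=1,RW=1,US=1,PS=0
  L1 @0x4B[7] → 0x4C007  P=1,RW=1,US=1,PS=0
  L2 @0x4C[23] → 0x4D007  P=1,RW=1,US=1,PS=0
  ⇒ phys 0x4DB39  [3 reads]
#2 VA=0x6C1A15376 (r,kernel):
  L0 @0x3E[27] → 0x50007  P=1,RW=1,US=1,PS=0
  L1 @0x50[13] → 0x54007  P=1,RW=1,US=1,PS=0
  L2 @0x54[21] → 0x55007  P=1,RW=1,US=1,PS=0
  ⇒ phys 0x55376  [3 reads]

Access #0 PA: 0x48ABB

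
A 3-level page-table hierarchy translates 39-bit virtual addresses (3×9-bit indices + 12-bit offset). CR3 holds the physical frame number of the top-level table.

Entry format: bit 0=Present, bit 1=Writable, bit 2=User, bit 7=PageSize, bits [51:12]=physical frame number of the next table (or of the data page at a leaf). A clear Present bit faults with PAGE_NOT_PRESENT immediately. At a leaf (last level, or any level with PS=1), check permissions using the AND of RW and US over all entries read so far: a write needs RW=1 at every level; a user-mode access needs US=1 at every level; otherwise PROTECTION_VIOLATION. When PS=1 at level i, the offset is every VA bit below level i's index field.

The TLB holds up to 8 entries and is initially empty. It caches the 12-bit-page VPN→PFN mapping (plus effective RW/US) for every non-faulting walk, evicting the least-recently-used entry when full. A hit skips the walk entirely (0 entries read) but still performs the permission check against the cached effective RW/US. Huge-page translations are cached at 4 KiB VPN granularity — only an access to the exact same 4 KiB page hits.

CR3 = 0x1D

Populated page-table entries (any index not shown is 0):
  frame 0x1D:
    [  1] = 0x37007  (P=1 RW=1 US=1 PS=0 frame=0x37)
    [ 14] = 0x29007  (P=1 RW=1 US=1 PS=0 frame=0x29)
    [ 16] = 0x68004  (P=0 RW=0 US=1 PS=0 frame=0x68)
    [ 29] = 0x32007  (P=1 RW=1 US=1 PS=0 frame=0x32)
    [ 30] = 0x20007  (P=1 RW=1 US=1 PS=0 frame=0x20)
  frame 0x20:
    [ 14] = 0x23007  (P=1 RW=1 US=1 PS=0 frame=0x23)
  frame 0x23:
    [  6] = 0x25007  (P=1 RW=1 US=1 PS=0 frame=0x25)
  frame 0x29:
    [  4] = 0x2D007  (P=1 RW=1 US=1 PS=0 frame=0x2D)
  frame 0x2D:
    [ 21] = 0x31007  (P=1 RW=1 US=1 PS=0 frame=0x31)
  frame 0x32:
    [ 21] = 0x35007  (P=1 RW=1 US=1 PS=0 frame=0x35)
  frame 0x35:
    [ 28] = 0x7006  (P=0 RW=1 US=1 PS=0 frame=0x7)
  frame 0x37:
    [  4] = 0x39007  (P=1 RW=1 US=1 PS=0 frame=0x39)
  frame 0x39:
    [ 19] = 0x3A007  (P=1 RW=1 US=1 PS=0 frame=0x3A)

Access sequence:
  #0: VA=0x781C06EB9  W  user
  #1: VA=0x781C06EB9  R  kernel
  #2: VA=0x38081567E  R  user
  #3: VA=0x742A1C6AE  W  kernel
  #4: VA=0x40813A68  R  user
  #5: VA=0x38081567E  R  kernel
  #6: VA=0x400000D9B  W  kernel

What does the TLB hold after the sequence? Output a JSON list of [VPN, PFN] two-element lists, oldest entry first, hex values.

Per-access translation:
#0 VA=0x781C06EB9 (w,user):
  L0: frame=0x1D idx=30 entry=0x20007 [P=1 RW=1 US=1 PS=0]
  L1: frame=0x20 idx=14 entry=0x23007 [P=1 RW=1 US=1 PS=0]
  L2: frame=0x23 idx=6 entry=0x25007 [P=1 RW=1 US=1 PS=0]
  → PA=0x25EB9  (3 entries read)
#1 VA=0x781C06EB9 (r,kernel):
  TLB hit vpn=0x781C06 → PA=0x25EB9
#2 VA=0x38081567E (r,user):
  L0: frame=0x1D idx=14 entry=0x29007 [P=1 RW=1 US=1 PS=0]
  L1: frame=0x29 idx=4 entry=0x2D007 [P=1 RW=1 US=1 PS=0]
  L2: frame=0x2D idx=21 entry=0x31007 [P=1 RW=1 US=1 PS=0]
  → PA=0x3167E  (3 entries read)
#3 VA=0x742A1C6AE (w,kernel):
  L0: frame=0x1D idx=29 entry=0x32007 [P=1 RW=1 US=1 PS=0]
  L1: frame=0x32 idx=21 entry=0x35007 [P=1 RW=1 US=1 PS=0]
  L2: frame=0x35 idx=28 entry=0x7006 [P=0 RW=1 US=1 PS=0]
  ✗ PAGE_NOT_PRESENT  [3 reads]
#4 VA=0x40813A68 (r,user):
  L0: frame=0x1D idx=1 entry=0x37007 [P=1 RW=1 US=1 PS=0]
  L1: frame=0x37 idx=4 entry=0x39007 [P=1 RW=1 US=1 PS=0]
  L2: frame=0x39 idx=19 entry=0x3A007 [P=1 RW=1 US=1 PS=0]
  → PA=0x3AA68  (3 entries read)
#5 VA=0x38081567E (r,kernel):
  TLB hit vpn=0x380815 → PA=0x3167E
#6 VA=0x400000D9B (w,kernel):
  L0: frame=0x1D idx=16 entry=0x68004 [P=0 RW=0 US=1 PS=0]
  ✗ PAGE_NOT_PRESENT  [1 reads]

TLB: [["0x781C06", "0x25"], ["0x40813", "0x3A"], ["0x380815", "0x31"]]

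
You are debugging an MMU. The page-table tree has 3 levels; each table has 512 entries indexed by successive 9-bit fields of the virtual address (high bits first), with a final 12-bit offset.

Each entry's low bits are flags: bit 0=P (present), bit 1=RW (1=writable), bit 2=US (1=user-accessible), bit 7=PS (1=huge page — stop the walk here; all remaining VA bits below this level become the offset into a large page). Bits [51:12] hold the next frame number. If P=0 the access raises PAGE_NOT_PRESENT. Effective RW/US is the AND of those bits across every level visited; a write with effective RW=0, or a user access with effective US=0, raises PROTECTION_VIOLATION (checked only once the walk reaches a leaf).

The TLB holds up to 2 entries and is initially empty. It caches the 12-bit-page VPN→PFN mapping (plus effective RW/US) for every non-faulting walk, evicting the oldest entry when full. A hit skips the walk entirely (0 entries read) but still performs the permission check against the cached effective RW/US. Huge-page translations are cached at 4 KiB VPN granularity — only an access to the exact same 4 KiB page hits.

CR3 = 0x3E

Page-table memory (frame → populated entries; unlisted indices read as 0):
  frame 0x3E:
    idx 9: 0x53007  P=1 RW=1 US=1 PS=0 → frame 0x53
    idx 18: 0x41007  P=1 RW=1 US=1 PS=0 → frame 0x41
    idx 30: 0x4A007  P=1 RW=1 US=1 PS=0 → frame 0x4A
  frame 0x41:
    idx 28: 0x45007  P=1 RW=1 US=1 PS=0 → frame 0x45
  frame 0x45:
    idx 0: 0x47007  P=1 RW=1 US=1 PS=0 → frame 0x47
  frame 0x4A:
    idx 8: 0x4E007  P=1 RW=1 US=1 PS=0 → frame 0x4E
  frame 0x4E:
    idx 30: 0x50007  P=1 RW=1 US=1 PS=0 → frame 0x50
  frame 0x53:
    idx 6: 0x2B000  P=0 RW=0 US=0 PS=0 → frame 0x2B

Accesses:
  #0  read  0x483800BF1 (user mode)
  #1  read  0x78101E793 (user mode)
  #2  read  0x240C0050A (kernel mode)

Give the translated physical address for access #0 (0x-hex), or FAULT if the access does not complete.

Walk each access:
#0 VA=0x483800BF1 (r,user):
  lvl0: tbl 0x3E, slot 18 ⇒ 0x41007 (P1/RW1/US1/PS0)
  lvl1: tbl 0x41, slot 28 ⇒ 0x45007 (P1/RW1/US1/PS0)
  lvl2: tbl 0x45, slot 0 ⇒ 0x47007 (P1/RW1/US1/PS0)
  ⇒ phys 0x47BF1  [3 reads]
#1 VA=0x78101E793 (r,user):
  lvl0: tbl 0x3E, slot 30 ⇒ 0x4A007 (P1/RW1/US1/PS0)
  lvl1: tbl 0x4A, slot 8 ⇒ 0x4E007 (P1/RW1/US1/PS0)
  lvl2: tbl 0x4E, slot 30 ⇒ 0x50007 (P1/RW1/US1/PS0)
  ⇒ phys 0x50793  [3 reads]
#2 VA=0x240C0050A (r,kernel):
  lvl0: tbl 0x3E, slot 9 ⇒ 0x53007 (P1/RW1/US1/PS0)
  lvl1: tbl 0x53, slot 6 ⇒ 0x2B000 (P0/RW0/US0/PS0)
  → PAGE_NOT_PRESENT  (2 entries read)

Access #0 PA: 0x47BF1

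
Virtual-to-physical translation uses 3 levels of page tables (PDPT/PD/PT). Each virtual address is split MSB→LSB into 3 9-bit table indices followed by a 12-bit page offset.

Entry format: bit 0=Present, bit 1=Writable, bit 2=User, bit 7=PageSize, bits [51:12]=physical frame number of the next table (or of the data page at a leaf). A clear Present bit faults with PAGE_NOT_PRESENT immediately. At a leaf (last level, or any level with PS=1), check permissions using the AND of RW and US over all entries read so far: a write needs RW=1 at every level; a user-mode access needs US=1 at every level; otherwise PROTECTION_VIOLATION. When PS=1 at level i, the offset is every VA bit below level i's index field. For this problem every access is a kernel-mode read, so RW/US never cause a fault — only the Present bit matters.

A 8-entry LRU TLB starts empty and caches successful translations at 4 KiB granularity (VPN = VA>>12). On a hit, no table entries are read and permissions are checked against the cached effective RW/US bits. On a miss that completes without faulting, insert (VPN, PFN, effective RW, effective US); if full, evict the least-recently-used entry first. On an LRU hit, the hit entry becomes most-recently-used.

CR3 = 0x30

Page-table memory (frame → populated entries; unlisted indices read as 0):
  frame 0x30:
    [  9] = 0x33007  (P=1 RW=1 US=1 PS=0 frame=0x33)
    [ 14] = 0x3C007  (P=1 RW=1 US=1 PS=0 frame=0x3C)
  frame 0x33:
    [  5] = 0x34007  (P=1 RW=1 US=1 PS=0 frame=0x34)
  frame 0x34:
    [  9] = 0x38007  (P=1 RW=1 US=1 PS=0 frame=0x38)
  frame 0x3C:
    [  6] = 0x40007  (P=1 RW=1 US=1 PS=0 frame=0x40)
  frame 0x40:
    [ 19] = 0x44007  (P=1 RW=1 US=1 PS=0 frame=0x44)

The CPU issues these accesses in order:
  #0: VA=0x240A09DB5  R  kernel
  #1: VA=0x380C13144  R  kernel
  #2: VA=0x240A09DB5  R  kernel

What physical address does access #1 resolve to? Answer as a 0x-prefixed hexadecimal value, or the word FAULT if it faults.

Trace:
#0 VA=0x240A09DB5 (r,kernel):
  L0: frame=0x30 idx=9 entry=0x33007 [P=1 RW=1 US=1 PS=0]
  L1: frame=0x33 idx=5 entry=0x34007 [P=1 RW=1 US=1 PS=0]
  L2: frame=0x34 idx=9 entry=0x38007 [P=1 RW=1 US=1 PS=0]
  → PA=0x38DB5  (3 entries read)
#1 VA=0x380C13144 (r,kernel):
  L0: frame=0x30 idx=14 entry=0x3C007 [P=1 RW=1 US=1 PS=0]
  L1: frame=0x3C idx=6 entry=0x40007 [P=1 RW=1 US=1 PS=0]
  L2: frame=0x40 idx=19 entry=0x44007 [P=1 RW=1 US=1 PS=0]
  → PA=0x44144  (3 entries read)
#2 VA=0x240A09DB5 (r,kernel):
  TLB hit vpn=0x240A09 → PA=0x38DB5

Access #1 PA: 0x44144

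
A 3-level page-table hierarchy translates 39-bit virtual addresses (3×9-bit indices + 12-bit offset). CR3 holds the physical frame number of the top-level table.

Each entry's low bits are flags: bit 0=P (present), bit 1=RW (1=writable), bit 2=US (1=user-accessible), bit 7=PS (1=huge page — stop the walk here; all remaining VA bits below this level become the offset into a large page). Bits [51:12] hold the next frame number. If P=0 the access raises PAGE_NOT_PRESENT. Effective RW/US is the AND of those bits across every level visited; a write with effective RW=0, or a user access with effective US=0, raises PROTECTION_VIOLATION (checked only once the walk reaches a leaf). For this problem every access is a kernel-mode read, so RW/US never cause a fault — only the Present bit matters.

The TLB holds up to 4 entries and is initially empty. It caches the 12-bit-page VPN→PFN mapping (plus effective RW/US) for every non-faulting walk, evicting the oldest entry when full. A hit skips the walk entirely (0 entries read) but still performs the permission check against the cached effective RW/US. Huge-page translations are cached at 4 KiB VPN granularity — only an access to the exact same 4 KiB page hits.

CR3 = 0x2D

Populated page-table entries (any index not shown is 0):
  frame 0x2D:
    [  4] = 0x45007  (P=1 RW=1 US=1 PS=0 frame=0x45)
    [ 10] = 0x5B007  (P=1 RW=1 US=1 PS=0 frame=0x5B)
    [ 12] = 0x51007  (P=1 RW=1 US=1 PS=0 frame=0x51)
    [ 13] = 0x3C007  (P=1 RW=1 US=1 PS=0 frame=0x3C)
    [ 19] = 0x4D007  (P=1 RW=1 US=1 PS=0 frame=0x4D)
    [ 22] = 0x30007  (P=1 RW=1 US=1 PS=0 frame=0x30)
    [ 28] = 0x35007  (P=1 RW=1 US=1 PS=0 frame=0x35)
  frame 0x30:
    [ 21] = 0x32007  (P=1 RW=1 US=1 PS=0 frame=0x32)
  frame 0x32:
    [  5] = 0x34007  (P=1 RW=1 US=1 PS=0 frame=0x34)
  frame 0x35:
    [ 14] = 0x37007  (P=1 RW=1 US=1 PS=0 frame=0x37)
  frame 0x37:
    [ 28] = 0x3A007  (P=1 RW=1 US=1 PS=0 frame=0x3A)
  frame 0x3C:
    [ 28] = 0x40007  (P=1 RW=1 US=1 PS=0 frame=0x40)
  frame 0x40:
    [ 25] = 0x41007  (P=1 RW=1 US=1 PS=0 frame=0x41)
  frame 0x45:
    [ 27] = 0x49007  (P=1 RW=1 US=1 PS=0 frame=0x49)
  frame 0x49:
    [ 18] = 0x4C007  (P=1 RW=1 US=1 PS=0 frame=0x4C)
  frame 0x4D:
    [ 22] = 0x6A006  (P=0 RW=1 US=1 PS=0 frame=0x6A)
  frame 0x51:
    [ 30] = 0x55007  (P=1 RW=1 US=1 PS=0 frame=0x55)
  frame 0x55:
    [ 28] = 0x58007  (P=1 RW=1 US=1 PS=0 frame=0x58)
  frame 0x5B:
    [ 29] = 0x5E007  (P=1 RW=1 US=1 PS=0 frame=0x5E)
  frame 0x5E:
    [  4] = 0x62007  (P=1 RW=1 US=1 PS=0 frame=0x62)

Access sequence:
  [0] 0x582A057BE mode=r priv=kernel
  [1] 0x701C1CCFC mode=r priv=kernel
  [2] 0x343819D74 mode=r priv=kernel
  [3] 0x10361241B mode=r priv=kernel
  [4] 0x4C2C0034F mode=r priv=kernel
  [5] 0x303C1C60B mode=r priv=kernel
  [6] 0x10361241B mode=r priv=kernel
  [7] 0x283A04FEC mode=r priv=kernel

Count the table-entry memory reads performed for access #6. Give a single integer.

Per-access translation:
#0 VA=0x582A057BE (r,kernel):
  [0] read 0x2D idx=22: raw=0x30007 flags P=1 W=1 U=1 S=0
  [1] read 0x30 idx=21: raw=0x32007 flags P=1 W=1 U=1 S=0
  [2] read 0x32 idx=5: raw=0x34007 flags P=1 W=1 U=1 S=0
  ⇒ phys 0x347BE  [3 reads]
#1 VA=0x701C1CCFC (r,kernel):
  [0] read 0x2D idx=28: raw=0x35007 flags P=1 W=1 U=1 S=0
  [1] read 0x35 idx=14: raw=0x37007 flags P=1 W=1 U=1 S=0
  [2] read 0x37 idx=28: raw=0x3A007 flags P=1 W=1 U=1 S=0
  ⇒ phys 0x3ACFC  [3 reads]
#2 VA=0x343819D74 (r,kernel):
  [0] read 0x2D idx=13: raw=0x3C007 flags P=1 W=1 U=1 S=0
  [1] read 0x3C idx=28: raw=0x40007 flags P=1 W=1 U=1 S=0
  [2] read 0x40 idx=25: raw=0x41007 flags P=1 W=1 U=1 S=0
  ⇒ phys 0x41D74  [3 reads]
#3 VA=0x10361241B (r,kernel):
  [0] read 0x2D idx=4: raw=0x45007 flags P=1 W=1 U=1 S=0
  [1] read 0x45 idx=27: raw=0x49007 flags P=1 W=1 U=1 S=0
  [2] read 0x49 idx=18: raw=0x4C007 flags P=1 W=1 U=1 S=0
  ⇒ phys 0x4C41B  [3 reads]
#4 VA=0x4C2C0034F (r,kernel):
  [0] read 0x2D idx=19: raw=0x4D007 flags P=1 W=1 U=1 S=0
  [1] read 0x4D idx=22: raw=0x6A006 flags P=0 W=1 U=1 S=0
  → PAGE_NOT_PRESENT  (2 entries read)
#5 VA=0x303C1C60B (r,kernel):
  [0] read 0x2D idx=12: raw=0x51007 flags P=1 W=1 U=1 S=0
  [1] read 0x51 idx=30: raw=0x55007 flags P=1 W=1 U=1 S=0
  [2] read 0x55 idx=28: raw=0x58007 flags P=1 W=1 U=1 S=0
  ⇒ phys 0x5860B  [3 reads]
#6 VA=0x10361241B (r,kernel):
  TLB hit vpn=0x103612 → PA=0x4C41B
#7 VA=0x283A04FEC (r,kernel):
  [0] read 0x2D idx=10: raw=0x5B007 flags P=1 W=1 U=1 S=0
  [1] read 0x5B idx=29: raw=0x5E007 flags P=1 W=1 U=1 S=0
  [2] read 0x5E idx=4: raw=0x62007 flags P=1 W=1 U=1 S=0
  ⇒ phys 0x62FEC  [3 reads]

Entries read for #6: 0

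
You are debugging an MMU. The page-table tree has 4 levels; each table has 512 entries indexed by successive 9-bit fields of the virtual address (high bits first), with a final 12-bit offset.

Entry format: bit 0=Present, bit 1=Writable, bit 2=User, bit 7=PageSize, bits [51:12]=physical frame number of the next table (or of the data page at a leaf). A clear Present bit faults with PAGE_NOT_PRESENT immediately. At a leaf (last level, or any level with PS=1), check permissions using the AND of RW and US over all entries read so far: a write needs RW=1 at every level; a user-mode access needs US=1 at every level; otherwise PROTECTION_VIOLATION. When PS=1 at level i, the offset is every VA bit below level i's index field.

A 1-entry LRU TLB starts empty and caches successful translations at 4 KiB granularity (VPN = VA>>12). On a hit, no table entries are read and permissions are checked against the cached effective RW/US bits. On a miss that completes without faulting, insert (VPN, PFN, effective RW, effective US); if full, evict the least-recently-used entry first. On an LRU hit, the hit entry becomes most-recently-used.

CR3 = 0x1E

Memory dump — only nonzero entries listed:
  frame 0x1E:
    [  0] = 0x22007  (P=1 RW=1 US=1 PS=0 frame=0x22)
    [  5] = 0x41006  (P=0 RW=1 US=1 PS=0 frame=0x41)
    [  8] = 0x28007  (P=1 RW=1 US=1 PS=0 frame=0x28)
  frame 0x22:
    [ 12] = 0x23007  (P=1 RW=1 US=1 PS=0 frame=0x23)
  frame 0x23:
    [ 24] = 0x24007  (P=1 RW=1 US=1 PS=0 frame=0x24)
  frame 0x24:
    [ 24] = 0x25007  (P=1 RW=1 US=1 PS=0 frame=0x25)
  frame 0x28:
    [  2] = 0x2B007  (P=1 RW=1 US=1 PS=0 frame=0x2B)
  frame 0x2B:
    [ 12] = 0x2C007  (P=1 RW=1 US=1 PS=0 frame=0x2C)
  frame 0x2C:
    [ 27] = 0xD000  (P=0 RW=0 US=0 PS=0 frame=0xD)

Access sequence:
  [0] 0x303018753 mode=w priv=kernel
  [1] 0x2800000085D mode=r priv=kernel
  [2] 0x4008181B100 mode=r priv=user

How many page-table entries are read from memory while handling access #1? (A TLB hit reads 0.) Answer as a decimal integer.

Trace:
#0 VA=0x303018753 (w,kernel):
  L0: frame=0x1E idx=0 entry=0x22007 [P=1 RW=1 US=1 PS=0]
  L1: frame=0x22 idx=12 entry=0x23007 [P=1 RW=1 US=1 PS=0]
  L2: frame=0x23 idx=24 entry=0x24007 [P=1 RW=1 US=1 PS=0]
  L3: frame=0x24 idx=24 entry=0x25007 [P=1 RW=1 US=1 PS=0]
  → PA=0x25753  (4 entries read)
#1 VA=0x2800000085D (r,kernel):
  L0: frame=0x1E idx=5 entry=0x41006 [P=0 RW=1 US=1 PS=0]
  → PAGE_NOT_PRESENT  (1 entries read)
#2 VA=0x4008181B100 (r,user):
  L0: frame=0x1E idx=8 entry=0x28007 [P=1 RW=1 US=1 PS=0]
  L1: frame=0x28 idx=2 entry=0x2B007 [P=1 RW=1 US=1 PS=0]
  L2: frame=0x2B idx=12 entry=0x2C007 [P=1 RW=1 US=1 PS=0]
  L3: frame=0x2C idx=27 entry=0xD000 [P=0 RW=0 US=0 PS=0]
  → PAGE_NOT_PRESENT  (4 entries read)

Entries read for #1: 1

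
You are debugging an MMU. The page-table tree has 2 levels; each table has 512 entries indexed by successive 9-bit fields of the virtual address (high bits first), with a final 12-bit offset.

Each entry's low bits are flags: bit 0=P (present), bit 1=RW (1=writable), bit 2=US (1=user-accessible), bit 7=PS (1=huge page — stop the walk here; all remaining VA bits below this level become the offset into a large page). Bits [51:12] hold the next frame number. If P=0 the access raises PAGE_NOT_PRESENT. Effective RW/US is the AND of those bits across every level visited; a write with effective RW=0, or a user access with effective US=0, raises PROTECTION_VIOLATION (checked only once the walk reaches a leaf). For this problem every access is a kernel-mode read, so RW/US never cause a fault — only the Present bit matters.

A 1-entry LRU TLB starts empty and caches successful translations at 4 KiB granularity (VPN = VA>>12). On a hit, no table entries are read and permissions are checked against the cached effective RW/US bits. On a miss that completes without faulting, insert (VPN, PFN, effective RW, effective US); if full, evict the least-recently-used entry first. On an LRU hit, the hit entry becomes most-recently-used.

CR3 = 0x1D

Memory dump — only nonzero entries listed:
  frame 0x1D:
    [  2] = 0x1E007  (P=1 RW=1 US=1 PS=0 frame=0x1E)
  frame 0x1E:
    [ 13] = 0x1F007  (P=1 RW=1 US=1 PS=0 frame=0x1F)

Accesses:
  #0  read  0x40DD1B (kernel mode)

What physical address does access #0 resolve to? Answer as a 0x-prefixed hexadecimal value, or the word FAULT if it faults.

Per-access translation:
#0 VA=0x40DD1B (r,kernel):
  L0: frame=0x1D idx=2 entry=0x1E007 [P=1 RW=1 US=1 PS=0]
  L1: frame=0x1E idx=13 entry=0x1F007 [P=1 RW=1 US=1 PS=0]
  ✓ 0x1FD1B  — 2 lookups

Access #0 PA: 0x1FD1B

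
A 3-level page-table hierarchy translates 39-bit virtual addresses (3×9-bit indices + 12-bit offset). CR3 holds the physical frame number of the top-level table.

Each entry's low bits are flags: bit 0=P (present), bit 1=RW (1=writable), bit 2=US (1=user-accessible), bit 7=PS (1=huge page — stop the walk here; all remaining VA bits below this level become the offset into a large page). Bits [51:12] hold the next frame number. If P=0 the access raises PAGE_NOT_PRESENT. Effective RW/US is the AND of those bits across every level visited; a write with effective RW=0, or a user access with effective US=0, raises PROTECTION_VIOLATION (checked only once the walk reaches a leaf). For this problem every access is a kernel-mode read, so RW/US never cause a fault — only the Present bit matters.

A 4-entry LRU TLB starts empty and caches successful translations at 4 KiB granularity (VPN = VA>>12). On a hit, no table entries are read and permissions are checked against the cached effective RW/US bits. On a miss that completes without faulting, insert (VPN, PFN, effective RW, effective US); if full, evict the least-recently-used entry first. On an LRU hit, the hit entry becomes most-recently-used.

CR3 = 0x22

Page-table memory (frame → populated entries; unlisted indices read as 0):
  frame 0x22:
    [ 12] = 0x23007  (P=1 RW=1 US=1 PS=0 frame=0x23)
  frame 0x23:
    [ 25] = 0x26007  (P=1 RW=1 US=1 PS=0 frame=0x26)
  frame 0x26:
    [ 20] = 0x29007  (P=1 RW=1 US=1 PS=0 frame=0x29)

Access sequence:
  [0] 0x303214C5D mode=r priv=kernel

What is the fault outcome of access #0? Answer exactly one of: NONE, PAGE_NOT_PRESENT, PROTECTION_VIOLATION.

Trace:
#0 VA=0x303214C5D (r,kernel):
  L0 @0x22[12] → 0x23007  P=1,RW=1,US=1,PS=0
  L1 @0x23[25] → 0x26007  P=1,RW=1,US=1,PS=0
  L2 @0x26[20] → 0x29007  P=1,RW=1,US=1,PS=0
  ⇒ phys 0x29C5D  [3 reads]

Access #0 fault: NONE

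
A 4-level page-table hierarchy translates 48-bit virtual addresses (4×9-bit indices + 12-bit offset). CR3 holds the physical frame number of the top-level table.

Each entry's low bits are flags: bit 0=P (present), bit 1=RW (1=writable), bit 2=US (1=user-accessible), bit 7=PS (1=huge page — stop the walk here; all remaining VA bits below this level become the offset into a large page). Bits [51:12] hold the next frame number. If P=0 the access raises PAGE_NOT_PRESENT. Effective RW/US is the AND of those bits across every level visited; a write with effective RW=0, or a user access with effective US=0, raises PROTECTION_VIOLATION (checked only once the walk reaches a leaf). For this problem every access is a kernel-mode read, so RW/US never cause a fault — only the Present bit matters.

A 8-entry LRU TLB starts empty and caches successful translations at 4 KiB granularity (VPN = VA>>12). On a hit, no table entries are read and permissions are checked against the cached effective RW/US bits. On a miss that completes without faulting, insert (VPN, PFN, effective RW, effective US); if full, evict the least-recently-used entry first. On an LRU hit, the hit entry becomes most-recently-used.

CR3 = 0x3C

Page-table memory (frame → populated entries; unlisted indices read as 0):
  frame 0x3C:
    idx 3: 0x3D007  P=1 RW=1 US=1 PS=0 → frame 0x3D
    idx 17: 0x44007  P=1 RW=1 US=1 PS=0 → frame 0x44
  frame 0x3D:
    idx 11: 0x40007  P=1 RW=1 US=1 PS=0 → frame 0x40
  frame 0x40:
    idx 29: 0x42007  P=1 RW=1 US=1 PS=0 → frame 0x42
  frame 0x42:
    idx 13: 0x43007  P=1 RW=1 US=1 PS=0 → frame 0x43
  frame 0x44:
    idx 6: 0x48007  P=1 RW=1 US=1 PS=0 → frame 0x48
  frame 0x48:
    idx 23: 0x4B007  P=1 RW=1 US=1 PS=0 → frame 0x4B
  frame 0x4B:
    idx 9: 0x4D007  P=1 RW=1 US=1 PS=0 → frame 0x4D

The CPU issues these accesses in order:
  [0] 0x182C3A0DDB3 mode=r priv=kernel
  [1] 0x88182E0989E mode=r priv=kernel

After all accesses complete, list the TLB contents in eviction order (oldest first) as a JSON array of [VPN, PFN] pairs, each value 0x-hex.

Walk each access:
#0 VA=0x182C3A0DDB3 (r,kernel):
  lvl0: tbl 0x3C, slot 3 ⇒ 0x3D007 (P1/RW1/US1/PS0)
  lvl1: tbl 0x3D, slot 11 ⇒ 0x40007 (P1/RW1/US1/PS0)
  lvl2: tbl 0x40, slot 29 ⇒ 0x42007 (P1/RW1/US1/PS0)
  lvl3: tbl 0x42, slot 13 ⇒ 0x43007 (P1/RW1/US1/PS0)
  → PA=0x43DB3  (4 entries read)
#1 VA=0x88182E0989E (r,kernel):
  lvl0: tbl 0x3C, slot 17 ⇒ 0x44007 (P1/RW1/US1/PS0)
  lvl1: tbl 0x44, slot 6 ⇒ 0x48007 (P1/RW1/US1/PS0)
  lvl2: tbl 0x48, slot 23 ⇒ 0x4B007 (P1/RW1/US1/PS0)
  lvl3: tbl 0x4B, slot 9 ⇒ 0x4D007 (P1/RW1/US1/PS0)
  → PA=0x4D89E  (4 entries read)

TLB: [["0x182C3A0D", "0x43"], ["0x88182E09", "0x4D"]]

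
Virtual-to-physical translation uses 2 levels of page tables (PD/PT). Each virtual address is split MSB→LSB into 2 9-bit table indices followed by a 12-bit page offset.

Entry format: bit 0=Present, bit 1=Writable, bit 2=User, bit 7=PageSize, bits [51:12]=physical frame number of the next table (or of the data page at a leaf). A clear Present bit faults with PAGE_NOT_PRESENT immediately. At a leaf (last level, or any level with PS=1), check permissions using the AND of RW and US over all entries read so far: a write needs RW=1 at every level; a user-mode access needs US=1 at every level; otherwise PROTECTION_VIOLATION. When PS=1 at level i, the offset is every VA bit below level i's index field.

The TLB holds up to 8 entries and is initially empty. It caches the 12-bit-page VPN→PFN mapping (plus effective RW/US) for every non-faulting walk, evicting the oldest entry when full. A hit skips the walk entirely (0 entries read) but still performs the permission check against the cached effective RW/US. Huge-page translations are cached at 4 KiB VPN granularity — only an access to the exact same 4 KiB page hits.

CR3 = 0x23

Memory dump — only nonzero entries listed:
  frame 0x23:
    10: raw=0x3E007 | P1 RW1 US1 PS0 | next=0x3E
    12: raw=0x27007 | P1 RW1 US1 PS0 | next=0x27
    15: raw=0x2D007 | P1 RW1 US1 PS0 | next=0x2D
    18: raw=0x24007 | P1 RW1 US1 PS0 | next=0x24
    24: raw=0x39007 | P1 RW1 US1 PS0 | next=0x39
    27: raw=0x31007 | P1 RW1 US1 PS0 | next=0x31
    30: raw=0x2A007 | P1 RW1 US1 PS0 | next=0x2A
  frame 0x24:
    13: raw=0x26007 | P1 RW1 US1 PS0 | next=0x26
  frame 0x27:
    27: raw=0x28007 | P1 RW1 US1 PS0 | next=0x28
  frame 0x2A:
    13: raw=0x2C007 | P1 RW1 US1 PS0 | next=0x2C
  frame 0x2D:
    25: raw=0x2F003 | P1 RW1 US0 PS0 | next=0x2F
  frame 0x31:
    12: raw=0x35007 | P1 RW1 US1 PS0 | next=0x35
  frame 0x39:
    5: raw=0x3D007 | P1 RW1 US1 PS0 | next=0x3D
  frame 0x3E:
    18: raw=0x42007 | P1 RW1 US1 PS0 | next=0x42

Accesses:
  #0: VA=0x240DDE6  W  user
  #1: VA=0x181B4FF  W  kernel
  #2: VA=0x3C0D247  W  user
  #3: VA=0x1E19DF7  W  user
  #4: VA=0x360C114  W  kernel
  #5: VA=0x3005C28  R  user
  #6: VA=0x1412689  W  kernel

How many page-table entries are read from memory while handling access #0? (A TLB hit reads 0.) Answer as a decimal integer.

Trace:
#0 VA=0x240DDE6 (w,user):
  L0 @0x23[18] → 0x24007  P=1,RW=1,US=1,PS=0
  L1 @0x24[13] → 0x26007  P=1,RW=1,US=1,PS=0
  → PA=0x26DE6  (2 entries read)
#1 VA=0x181B4FF (w,kernel):
  L0 @0x23[12] → 0x27007  P=1,RW=1,US=1,PS=0
  L1 @0x27[27] → 0x28007  P=1,RW=1,US=1,PS=0
  → PA=0x284FF  (2 entries read)
#2 VA=0x3C0D247 (w,user):
  L0 @0x23[30] → 0x2A007  P=1,RW=1,US=1,PS=0
  L1 @0x2A[13] → 0x2C007  P=1,RW=1,US=1,PS=0
  → PA=0x2C247  (2 entries read)
#3 VA=0x1E19DF7 (w,user):
  L0 @0x23[15] → 0x2D007  P=1,RW=1,US=1,PS=0
  L1 @0x2D[25] → 0x2F003  P=1,RW=1,US=0,PS=0
  ⇒ fault: PROTECTION_VIOLATION  — 2 lookups
#4 VA=0x360C114 (w,kernel):
  L0 @0x23[27] → 0x31007  P=1,RW=1,US=1,PS=0
  L1 @0x31[12] → 0x35007  P=1,RW=1,US=1,PS=0
  → PA=0x35114  (2 entries read)
#5 VA=0x3005C28 (r,user):
  L0 @0x23[24] → 0x39007  P=1,RW=1,US=1,PS=0
  L1 @0x39[5] → 0x3D007  P=1,RW=1,US=1,PS=0
  → PA=0x3DC28  (2 entries read)
#6 VA=0x1412689 (w,kernel):
  L0 @0x23[10] → 0x3E007  P=1,RW=1,US=1,PS=0
  L1 @0x3E[18] → 0x42007  P=1,RW=1,US=1,PS=0
  → PA=0x42689  (2 entries read)

Entries read for #0: 2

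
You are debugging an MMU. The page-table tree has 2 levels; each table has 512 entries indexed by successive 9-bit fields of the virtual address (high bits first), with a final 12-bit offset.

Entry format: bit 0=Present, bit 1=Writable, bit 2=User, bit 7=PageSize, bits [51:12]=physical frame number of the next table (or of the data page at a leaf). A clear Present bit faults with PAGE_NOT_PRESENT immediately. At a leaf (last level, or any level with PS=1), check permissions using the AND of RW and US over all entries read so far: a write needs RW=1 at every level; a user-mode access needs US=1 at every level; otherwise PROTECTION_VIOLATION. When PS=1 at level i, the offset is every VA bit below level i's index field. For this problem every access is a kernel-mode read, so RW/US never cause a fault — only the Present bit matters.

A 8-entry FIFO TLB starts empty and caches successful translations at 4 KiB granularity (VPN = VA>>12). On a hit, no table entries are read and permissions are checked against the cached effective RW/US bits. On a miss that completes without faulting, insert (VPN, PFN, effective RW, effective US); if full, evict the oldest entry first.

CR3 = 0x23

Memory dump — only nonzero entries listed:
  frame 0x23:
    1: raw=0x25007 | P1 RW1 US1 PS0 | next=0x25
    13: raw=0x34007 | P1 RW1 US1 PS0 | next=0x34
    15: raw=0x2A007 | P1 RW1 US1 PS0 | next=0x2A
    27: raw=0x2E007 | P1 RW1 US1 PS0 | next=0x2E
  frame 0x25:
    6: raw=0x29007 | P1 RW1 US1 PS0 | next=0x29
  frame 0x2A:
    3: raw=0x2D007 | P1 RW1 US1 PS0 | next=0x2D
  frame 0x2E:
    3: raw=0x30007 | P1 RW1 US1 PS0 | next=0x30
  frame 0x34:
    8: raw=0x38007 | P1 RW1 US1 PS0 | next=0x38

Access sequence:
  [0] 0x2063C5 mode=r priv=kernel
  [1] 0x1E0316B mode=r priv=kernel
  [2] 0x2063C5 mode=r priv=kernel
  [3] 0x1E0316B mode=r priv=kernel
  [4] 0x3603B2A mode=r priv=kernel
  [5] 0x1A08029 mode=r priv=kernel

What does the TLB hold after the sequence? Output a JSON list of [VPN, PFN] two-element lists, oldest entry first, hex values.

Walk each access:
#0 VA=0x2063C5 (r,kernel):
  L0 @0x23[1] → 0x25007  P=1,RW=1,US=1,PS=0
  L1 @0x25[6] → 0x29007  P=1,RW=1,US=1,PS=0
  ⇒ phys 0x293C5  [2 reads]
#1 VA=0x1E0316B (r,kernel):
  L0 @0x23[15] → 0x2A007  P=1,RW=1,US=1,PS=0
  L1 @0x2A[3] → 0x2D007  P=1,RW=1,US=1,PS=0
  ⇒ phys 0x2D16B  [2 reads]
#2 VA=0x2063C5 (r,kernel):
  TLB hit vpn=0x206 → PA=0x293C5
#3 VA=0x1E0316B (r,kernel):
  TLB hit vpn=0x1E03 → PA=0x2D16B
#4 VA=0x3603B2A (r,kernel):
  L0 @0x23[27] → 0x2E007  P=1,RW=1,US=1,PS=0
  L1 @0x2E[3] → 0x30007  P=1,RW=1,US=1,PS=0
  ⇒ phys 0x30B2A  [2 reads]
#5 VA=0x1A08029 (r,kernel):
  L0 @0x23[13] → 0x34007  P=1,RW=1,US=1,PS=0
  L1 @0x34[8] → 0x38007  P=1,RW=1,US=1,PS=0
  ⇒ phys 0x38029  [2 reads]

TLB: [["0x206", "0x29"], ["0x1E03", "0x2D"], ["0x3603", "0x30"], ["0x1A08", "0x38"]]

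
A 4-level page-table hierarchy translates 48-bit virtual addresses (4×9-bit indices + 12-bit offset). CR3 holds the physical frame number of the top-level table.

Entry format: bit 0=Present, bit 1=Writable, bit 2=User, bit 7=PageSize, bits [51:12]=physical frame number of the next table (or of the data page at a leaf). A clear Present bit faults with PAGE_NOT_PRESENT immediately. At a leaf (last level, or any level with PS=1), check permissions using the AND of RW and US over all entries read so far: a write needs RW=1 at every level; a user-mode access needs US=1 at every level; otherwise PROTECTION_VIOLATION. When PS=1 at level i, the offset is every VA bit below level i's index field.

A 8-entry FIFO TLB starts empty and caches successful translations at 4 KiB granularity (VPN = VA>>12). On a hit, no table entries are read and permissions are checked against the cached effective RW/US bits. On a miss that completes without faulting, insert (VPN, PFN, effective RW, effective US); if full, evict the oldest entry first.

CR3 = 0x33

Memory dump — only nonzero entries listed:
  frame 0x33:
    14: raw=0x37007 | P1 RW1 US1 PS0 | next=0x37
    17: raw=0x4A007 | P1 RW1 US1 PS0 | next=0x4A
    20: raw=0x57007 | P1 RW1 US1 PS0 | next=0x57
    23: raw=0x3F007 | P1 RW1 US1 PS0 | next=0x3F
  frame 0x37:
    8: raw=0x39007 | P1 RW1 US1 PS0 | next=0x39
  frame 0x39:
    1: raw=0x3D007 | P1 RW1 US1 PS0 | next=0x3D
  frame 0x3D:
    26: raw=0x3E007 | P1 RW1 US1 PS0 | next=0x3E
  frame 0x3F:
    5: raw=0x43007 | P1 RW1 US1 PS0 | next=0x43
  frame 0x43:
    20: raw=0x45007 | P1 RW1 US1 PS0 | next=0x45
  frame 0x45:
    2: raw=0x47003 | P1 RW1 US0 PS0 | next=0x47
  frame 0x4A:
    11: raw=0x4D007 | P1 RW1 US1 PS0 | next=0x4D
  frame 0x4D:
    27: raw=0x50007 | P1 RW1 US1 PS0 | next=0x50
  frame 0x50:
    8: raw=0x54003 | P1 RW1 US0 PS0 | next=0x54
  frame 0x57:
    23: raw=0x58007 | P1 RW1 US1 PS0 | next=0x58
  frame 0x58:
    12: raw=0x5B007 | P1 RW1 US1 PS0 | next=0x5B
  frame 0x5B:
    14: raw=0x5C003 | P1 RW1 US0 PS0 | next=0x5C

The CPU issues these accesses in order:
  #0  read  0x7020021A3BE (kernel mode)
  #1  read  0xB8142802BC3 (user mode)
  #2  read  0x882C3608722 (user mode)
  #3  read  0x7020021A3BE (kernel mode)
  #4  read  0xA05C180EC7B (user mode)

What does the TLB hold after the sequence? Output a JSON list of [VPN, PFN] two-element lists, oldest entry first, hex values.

Trace:
#0 VA=0x7020021A3BE (r,kernel):
  lvl0: tbl 0x33, slot 14 ⇒ 0x37007 (P1/RW1/US1/PS0)
  lvl1: tbl 0x37, slot 8 ⇒ 0x39007 (P1/RW1/US1/PS0)
  lvl2: tbl 0x39, slot 1 ⇒ 0x3D007 (P1/RW1/US1/PS0)
  lvl3: tbl 0x3D, slot 26 ⇒ 0x3E007 (P1/RW1/US1/PS0)
  ⇒ phys 0x3E3BE  [4 reads]
#1 VA=0xB8142802BC3 (r,user):
  lvl0: tbl 0x33, slot 23 ⇒ 0x3F007 (P1/RW1/US1/PS0)
  lvl1: tbl 0x3F, slot 5 ⇒ 0x43007 (P1/RW1/US1/PS0)
  lvl2: tbl 0x43, slot 20 ⇒ 0x45007 (P1/RW1/US1/PS0)
  lvl3: tbl 0x45, slot 2 ⇒ 0x47003 (P1/RW1/US0/PS0)
  ✗ PROTECTION_VIOLATION  [4 reads]
#2 VA=0x882C3608722 (r,user):
  lvl0: tbl 0x33, slot 17 ⇒ 0x4A007 (P1/RW1/US1/PS0)
  lvl1: tbl 0x4A, slot 11 ⇒ 0x4D007 (P1/RW1/US1/PS0)
  lvl2: tbl 0x4D, slot 27 ⇒ 0x50007 (P1/RW1/US1/PS0)
  lvl3: tbl 0x50, slot 8 ⇒ 0x54003 (P1/RW1/US0/PS0)
  ✗ PROTECTION_VIOLATION  [4 reads]
#3 VA=0x7020021A3BE (r,kernel):
  TLB hit vpn=0x7020021A → PA=0x3E3BE
#4 VA=0xA05C180EC7B (r,user):
  lvl0: tbl 0x33, slot 20 ⇒ 0x57007 (P1/RW1/US1/PS0)
  lvl1: tbl 0x57, slot 23 ⇒ 0x58007 (P1/RW1/US1/PS0)
  lvl2: tbl 0x58, slot 12 ⇒ 0x5B007 (P1/RW1/US1/PS0)
  lvl3: tbl 0x5B, slot 14 ⇒ 0x5C003 (P1/RW1/US0/PS0)
  ✗ PROTECTION_VIOLATION  [4 reads]

TLB: [["0x7020021A", "0x3E"]]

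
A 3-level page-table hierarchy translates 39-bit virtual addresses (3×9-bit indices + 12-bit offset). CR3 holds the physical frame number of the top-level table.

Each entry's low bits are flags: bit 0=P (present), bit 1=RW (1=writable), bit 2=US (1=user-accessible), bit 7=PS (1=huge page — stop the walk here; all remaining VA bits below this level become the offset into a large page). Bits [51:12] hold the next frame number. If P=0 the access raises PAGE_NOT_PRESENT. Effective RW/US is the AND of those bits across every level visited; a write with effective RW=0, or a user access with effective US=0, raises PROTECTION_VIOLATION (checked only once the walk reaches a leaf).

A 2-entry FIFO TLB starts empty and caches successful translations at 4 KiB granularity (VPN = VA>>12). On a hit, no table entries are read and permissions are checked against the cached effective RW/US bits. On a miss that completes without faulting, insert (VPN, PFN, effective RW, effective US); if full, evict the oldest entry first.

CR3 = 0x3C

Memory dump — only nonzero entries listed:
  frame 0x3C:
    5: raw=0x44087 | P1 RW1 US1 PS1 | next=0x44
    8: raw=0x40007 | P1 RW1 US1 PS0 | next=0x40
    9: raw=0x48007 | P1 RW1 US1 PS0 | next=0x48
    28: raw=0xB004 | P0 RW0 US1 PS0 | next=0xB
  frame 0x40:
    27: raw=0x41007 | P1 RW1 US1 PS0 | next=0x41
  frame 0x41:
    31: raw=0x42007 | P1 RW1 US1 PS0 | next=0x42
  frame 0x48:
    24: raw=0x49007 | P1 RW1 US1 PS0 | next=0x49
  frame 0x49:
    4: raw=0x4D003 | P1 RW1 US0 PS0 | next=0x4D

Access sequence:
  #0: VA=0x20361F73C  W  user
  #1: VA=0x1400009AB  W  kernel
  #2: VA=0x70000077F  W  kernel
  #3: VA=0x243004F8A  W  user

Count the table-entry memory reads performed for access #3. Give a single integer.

Per-access translation:
#0 VA=0x20361F73C (w,user):
  lvl0: tbl 0x3C, slot 8 ⇒ 0x40007 (P1/RW1/US1/PS0)
  lvl1: tbl 0x40, slot 27 ⇒ 0x41007 (P1/RW1/US1/PS0)
  lvl2: tbl 0x41, slot 31 ⇒ 0x42007 (P1/RW1/US1/PS0)
  → PA=0x4273C  (3 entries read)
#1 VA=0x1400009AB (w,kernel):
  lvl0: tbl 0x3C, slot 5 ⇒ 0x44087 (P1/RW1/US1/PS1)
  → PA=0x449AB (huge @L0)  (1 entries read)
#2 VA=0x70000077F (w,kernel):
  lvl0: tbl 0x3C, slot 28 ⇒ 0xB004 (P0/RW0/US1/PS0)
  ⇒ fault: PAGE_NOT_PRESENT  — 1 lookups
#3 VA=0x243004F8A (w,user):
  lvl0: tbl 0x3C, slot 9 ⇒ 0x48007 (P1/RW1/US1/PS0)
  lvl1: tbl 0x48, slot 24 ⇒ 0x49007 (P1/RW1/US1/PS0)
  lvl2: tbl 0x49, slot 4 ⇒ 0x4D003 (P1/RW1/US0/PS0)
  ⇒ fault: PROTECTION_VIOLATION  — 3 lookups

Entries read for #3: 3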